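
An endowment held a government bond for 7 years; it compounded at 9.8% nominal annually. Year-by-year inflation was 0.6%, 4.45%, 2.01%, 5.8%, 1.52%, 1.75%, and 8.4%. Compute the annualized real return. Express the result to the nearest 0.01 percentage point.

6.12%

Cumulative inflation factor: 1.006 × 1.0445 × 1.0201 × 1.058 × 1.0152 × 1.0175 × 1.084 ≈ 1.26984.
Nominal growth factor: 1.92405. Real growth factor = 1.92405 / 1.26984 ≈ 1.51519.
Annualized: 1.51519^(1/7) − 1 ≈ 0.06116.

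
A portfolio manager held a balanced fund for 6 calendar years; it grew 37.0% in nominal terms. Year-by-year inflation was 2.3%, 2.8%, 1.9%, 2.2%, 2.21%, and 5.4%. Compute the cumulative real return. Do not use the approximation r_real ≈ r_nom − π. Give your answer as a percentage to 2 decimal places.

16.12%

Cumulative inflation factor: 1.023 × 1.028 × 1.019 × 1.022 × 1.0221 × 1.054 ≈ 1.17985.
Nominal growth factor: 1.37000. Real growth factor = 1.37000 / 1.17985 ≈ 1.16116.
Total real return ≈ 16.1162%.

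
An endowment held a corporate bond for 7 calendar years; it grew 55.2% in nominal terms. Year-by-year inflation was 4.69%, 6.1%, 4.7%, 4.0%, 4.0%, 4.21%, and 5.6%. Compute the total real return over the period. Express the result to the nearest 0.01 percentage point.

12.12%

Cumulative inflation factor: 1.0469 × 1.061 × 1.047 × 1.040 × 1.040 × 1.0421 × 1.056 ≈ 1.38423.
Nominal growth factor: 1.55200. Real growth factor = 1.55200 / 1.38423 ≈ 1.12120.
Total real return ≈ 12.1204%.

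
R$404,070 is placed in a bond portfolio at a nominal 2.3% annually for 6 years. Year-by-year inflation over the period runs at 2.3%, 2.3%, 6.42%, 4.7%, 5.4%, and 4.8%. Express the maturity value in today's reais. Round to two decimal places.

R$359,573.20

Nominal value at maturity: R$404,070 × (1 + 2.3%)^6 ≈ R$463,137.99.
Price-level factor over 6 years: 1.023 × 1.023 × 1.0642 × 1.047 × 1.054 × 1.048 ≈ 1.2880214548.
Dividing the nominal maturity value by the price-level factor gives the value in today's money.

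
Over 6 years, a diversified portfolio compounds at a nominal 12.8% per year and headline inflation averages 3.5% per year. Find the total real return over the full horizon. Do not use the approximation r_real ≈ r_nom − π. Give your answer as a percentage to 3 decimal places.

The annual real rate is (1+12.8%)/(1+3.5%) − 1 = 8.9855%.
Compounded over 6 years: (1 + 0.089855)^6 − 1 ≈ 0.67576.

67.576%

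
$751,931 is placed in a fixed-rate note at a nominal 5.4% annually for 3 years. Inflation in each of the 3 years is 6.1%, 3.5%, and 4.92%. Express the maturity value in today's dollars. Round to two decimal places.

$764,162.65

Nominal value at maturity: $751,931 × (1 + 5.4%)^3 ≈ $880,440.12.
Price-level factor over 3 years: 1.061 × 1.035 × 1.0492 = 1.152163242.
The maturity value deflated by that factor is the answer in today's purchasing power.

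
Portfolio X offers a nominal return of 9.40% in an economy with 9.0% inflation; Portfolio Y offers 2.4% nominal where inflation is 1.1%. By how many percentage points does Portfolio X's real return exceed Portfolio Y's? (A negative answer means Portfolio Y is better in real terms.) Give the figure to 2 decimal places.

-0.92

Portfolio X real return: 1.0940/1.090 − 1 = 0.367%.
Portfolio Y real return: 1.024/1.011 − 1 = 1.286%.
Difference: 0.367 − 1.286 = -0.919 pp.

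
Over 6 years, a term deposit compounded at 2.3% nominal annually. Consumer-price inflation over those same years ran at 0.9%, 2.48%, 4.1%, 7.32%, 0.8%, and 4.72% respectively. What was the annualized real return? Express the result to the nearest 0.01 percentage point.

Cumulative inflation factor: 1.009 × 1.0248 × 1.041 × 1.0732 × 1.008 × 1.0472 ≈ 1.21942.
Nominal growth factor: 1.14618. Real growth factor = 1.14618 / 1.21942 ≈ 0.93994.
Annualized: 0.93994^(1/6) − 1 ≈ -0.01027.

-1.03%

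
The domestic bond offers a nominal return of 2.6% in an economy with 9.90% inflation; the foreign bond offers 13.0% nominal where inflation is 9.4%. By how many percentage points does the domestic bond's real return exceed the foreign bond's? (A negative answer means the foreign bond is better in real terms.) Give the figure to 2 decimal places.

The domestic bond real return: 1.026/1.0990 − 1 = -6.642%.
The foreign bond real return: 1.130/1.094 − 1 = 3.291%.
Difference: -6.642 − 3.291 = -9.933 pp.

-9.93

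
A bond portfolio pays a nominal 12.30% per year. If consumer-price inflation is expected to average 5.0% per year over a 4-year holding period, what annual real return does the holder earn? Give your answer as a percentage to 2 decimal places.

With constant rates the annual real return is the same each year: (1+12.30%)/(1+5.0%) − 1 = 0.06952.

6.95%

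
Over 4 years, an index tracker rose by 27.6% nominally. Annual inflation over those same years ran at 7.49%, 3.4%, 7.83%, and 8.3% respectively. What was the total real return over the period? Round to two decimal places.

Cumulative inflation factor: 1.0749 × 1.034 × 1.0783 × 1.083 ≈ 1.29795.
Nominal growth factor: 1.27600. Real growth factor = 1.27600 / 1.29795 ≈ 0.98309.
Total real return ≈ -1.6908%.

-1.69%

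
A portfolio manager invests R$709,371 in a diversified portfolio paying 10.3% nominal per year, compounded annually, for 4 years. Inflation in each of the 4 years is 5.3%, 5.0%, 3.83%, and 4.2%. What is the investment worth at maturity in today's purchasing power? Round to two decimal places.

R$877,742.72

Nominal value at maturity: R$709,371 × (1 + 10.3%)^4 ≈ R$1,049,966.59.
Price-level factor over 4 years: 1.053 × 1.050 × 1.0383 × 1.042 ≈ 1.1962122436.
Dividing the nominal maturity value by the price-level factor gives the value in today's money.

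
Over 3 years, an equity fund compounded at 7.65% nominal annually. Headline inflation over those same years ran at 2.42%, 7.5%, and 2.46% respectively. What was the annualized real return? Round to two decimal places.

Cumulative inflation factor: 1.0242 × 1.075 × 1.0246 ≈ 1.12810.
Nominal growth factor: 1.24750. Real growth factor = 1.24750 / 1.12810 ≈ 1.10585.
Annualized: 1.10585^(1/3) − 1 ≈ 0.03411.

3.41%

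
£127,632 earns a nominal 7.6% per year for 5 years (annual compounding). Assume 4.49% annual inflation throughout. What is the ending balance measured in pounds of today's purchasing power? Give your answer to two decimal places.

£147,790.76

Nominal value at maturity: £127,632 × (1 + 7.6%)^5 ≈ £184,086.07.
Price-level factor over 5 years: (1 + 4.49%)^5 ≈ 1.2455857925.
Dividing the nominal maturity value by the price-level factor gives the value in today's money.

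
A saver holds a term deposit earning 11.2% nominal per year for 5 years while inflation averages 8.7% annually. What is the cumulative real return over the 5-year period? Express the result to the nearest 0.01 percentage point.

The annual real rate is (1+11.2%)/(1+8.7%) − 1 = 2.2999%.
Compounded over 5 years: (1 + 0.022999)^5 − 1 ≈ 0.12041.

12.04%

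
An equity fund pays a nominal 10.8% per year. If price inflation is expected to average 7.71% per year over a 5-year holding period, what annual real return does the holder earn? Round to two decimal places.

With constant rates the annual real return is the same each year: (1+10.8%)/(1+7.71%) − 1 = 0.02869.

2.87%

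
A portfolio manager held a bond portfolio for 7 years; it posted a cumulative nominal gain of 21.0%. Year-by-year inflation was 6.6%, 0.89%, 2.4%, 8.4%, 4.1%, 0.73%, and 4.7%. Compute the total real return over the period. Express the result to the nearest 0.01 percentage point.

-7.68%

Cumulative inflation factor: 1.066 × 1.0089 × 1.024 × 1.084 × 1.041 × 1.0073 × 1.047 ≈ 1.31066.
Nominal growth factor: 1.21000. Real growth factor = 1.21000 / 1.31066 ≈ 0.92320.
Total real return ≈ -7.6803%.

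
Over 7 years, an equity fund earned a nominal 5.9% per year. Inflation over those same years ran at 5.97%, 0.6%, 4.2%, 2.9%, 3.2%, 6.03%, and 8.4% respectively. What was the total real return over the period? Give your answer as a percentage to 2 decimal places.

Cumulative inflation factor: 1.0597 × 1.006 × 1.042 × 1.029 × 1.032 × 1.0603 × 1.084 ≈ 1.35582.
Nominal growth factor: 1.49373. Real growth factor = 1.49373 / 1.35582 ≈ 1.10172.
Total real return ≈ 10.1717%.

10.17%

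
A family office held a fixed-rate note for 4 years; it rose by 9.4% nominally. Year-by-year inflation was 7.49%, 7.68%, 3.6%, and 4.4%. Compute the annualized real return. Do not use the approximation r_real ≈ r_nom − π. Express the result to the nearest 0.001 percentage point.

-3.314%

Cumulative inflation factor: 1.0749 × 1.0768 × 1.036 × 1.044 ≈ 1.25188.
Nominal growth factor: 1.09400. Real growth factor = 1.09400 / 1.25188 ≈ 0.87388.
Annualized: 0.87388^(1/4) − 1 ≈ -0.03314.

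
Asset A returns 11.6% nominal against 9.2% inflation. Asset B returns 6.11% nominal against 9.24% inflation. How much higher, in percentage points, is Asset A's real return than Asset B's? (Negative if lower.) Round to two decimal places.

5.06

Asset A real return: 1.116/1.092 − 1 = 2.198%.
Asset B real return: 1.0611/1.0924 − 1 = -2.865%.
Difference: 2.198 − (-2.865) = 5.063 pp.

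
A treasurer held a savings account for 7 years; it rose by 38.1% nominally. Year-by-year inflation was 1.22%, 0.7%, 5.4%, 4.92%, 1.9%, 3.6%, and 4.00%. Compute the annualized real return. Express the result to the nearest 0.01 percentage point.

Cumulative inflation factor: 1.0122 × 1.007 × 1.054 × 1.0492 × 1.019 × 1.036 × 1.0400 ≈ 1.23755.
Nominal growth factor: 1.38100. Real growth factor = 1.38100 / 1.23755 ≈ 1.11592.
Annualized: 1.11592^(1/7) − 1 ≈ 0.01579.

1.58%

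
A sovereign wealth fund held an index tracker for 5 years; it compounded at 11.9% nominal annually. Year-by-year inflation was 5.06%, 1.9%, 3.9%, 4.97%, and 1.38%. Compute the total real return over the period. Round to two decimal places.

Cumulative inflation factor: 1.0506 × 1.019 × 1.039 × 1.0497 × 1.0138 ≈ 1.18371.
Nominal growth factor: 1.75449. Real growth factor = 1.75449 / 1.18371 ≈ 1.48220.
Total real return ≈ 48.2197%.

48.22%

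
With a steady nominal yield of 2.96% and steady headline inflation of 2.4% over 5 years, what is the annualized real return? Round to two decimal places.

With constant rates the annual real return is the same each year: (1+2.96%)/(1+2.4%) − 1 = 0.00547.

0.55%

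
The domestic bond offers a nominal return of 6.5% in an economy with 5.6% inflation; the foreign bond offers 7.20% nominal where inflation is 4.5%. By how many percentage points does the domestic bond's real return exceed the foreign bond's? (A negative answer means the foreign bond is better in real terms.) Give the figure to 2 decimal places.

The domestic bond real return: 1.065/1.056 − 1 = 0.852%.
The foreign bond real return: 1.0720/1.045 − 1 = 2.584%.
Difference: 0.852 − 2.584 = -1.732 pp.

-1.73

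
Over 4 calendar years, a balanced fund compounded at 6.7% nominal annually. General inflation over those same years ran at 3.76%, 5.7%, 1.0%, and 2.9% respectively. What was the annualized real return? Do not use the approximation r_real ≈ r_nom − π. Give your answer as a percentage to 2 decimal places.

3.27%

Cumulative inflation factor: 1.0376 × 1.057 × 1.010 × 1.029 ≈ 1.13983.
Nominal growth factor: 1.29616. Real growth factor = 1.29616 / 1.13983 ≈ 1.13715.
Annualized: 1.13715^(1/4) − 1 ≈ 0.03265.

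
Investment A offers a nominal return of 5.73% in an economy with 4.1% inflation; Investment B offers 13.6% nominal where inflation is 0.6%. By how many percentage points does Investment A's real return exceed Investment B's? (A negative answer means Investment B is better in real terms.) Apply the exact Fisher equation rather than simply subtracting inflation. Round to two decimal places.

Investment A real return: 1.0573/1.041 − 1 = 1.566%.
Investment B real return: 1.136/1.006 − 1 = 12.922%.
Difference: 1.566 − 12.922 = -11.356 pp.

-11.36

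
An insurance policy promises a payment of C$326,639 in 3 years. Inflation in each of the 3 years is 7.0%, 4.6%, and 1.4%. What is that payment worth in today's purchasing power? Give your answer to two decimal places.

Price-level factor over 3 years: 1.070 × 1.046 × 1.014 = 1.13488908.
Purchasing power today: C$326,639 divided by that factor.

C$287,815.79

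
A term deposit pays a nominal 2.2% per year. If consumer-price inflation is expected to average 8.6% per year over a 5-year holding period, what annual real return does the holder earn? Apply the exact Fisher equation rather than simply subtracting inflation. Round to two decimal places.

-5.89%

With constant rates the annual real return is the same each year: (1+2.2%)/(1+8.6%) − 1 = -0.05893.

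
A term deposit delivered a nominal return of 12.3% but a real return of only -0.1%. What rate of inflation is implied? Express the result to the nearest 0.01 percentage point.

From (1+r_nom) = (1+r_real)(1+π), we get 1+π = (1 + 12.3%)/(1 − 0.1%) = 1.123/0.999 ≈ 1.12412.
So π ≈ 12.4124%.

12.41%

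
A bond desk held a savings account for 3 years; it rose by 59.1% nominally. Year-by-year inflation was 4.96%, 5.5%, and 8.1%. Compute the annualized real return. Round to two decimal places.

Cumulative inflation factor: 1.0496 × 1.055 × 1.081 ≈ 1.19702.
Nominal growth factor: 1.59100. Real growth factor = 1.59100 / 1.19702 ≈ 1.32913.
Annualized: 1.32913^(1/3) − 1 ≈ 0.09949.

9.95%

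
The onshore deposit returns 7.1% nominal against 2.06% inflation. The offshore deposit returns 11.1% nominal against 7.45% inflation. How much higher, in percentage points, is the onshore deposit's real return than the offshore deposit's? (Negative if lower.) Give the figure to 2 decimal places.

1.54

The onshore deposit real return: 1.071/1.0206 − 1 = 4.938%.
The offshore deposit real return: 1.111/1.0745 − 1 = 3.397%.
Difference: 4.938 − 3.397 = 1.541 pp.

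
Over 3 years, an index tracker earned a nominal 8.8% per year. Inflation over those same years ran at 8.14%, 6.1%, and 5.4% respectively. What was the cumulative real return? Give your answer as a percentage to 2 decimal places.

6.50%

Cumulative inflation factor: 1.0814 × 1.061 × 1.054 ≈ 1.20932.
Nominal growth factor: 1.28791. Real growth factor = 1.28791 / 1.20932 ≈ 1.06499.
Total real return ≈ 6.4987%.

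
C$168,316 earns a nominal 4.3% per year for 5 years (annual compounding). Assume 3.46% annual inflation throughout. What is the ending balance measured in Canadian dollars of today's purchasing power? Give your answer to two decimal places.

C$175,260.71

Nominal value at maturity: C$168,316 × (1 + 4.3%)^5 ≈ C$207,752.83.
Price-level factor over 5 years: (1 + 3.46%)^5 ≈ 1.1853930329.
Dividing the nominal maturity value by the price-level factor gives the value in today's money.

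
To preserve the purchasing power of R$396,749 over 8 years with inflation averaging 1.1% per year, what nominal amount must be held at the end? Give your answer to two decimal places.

R$433,037.08

Cumulative price-level factor: (1+1.1%)^8 ≈ 1.0914635699.
The nominal amount required is R$396,749 scaled up by that factor.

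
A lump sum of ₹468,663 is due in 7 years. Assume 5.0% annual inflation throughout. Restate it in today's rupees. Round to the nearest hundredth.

Price-level factor over 7 years: (1 + 5.0%)^7 ≈ 1.4071004227.
Purchasing power today: ₹468,663 divided by that factor.

₹333,070.04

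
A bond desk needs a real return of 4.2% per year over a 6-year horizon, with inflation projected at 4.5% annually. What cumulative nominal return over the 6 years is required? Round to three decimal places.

66.688%

Required annual nominal rate: (1+4.2%)(1+4.5%) − 1 = 8.889%.
Cumulative over 6 years: (1 + 0.08889)^6 − 1 ≈ 0.66688.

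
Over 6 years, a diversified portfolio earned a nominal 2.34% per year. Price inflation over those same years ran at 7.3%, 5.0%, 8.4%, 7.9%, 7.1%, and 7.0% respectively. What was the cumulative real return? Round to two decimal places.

Cumulative inflation factor: 1.073 × 1.050 × 1.084 × 1.079 × 1.071 × 1.070 ≈ 1.51013.
Nominal growth factor: 1.14887. Real growth factor = 1.14887 / 1.51013 ≈ 0.76078.
Total real return ≈ -23.9219%.

-23.92%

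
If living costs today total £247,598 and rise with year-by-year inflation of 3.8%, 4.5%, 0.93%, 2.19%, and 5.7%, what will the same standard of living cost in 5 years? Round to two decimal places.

£292,795.53

Cumulative price-level factor: 1.038 × 1.045 × 1.0093 × 1.0219 × 1.057 ≈ 1.1825439858.
The nominal amount required is £247,598 scaled up by that factor.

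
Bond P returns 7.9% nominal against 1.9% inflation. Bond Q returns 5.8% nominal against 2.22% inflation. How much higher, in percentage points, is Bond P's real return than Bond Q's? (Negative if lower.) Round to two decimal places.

2.39

Bond P real return: 1.079/1.019 − 1 = 5.888%.
Bond Q real return: 1.058/1.0222 − 1 = 3.502%.
Difference: 5.888 − 3.502 = 2.386 pp.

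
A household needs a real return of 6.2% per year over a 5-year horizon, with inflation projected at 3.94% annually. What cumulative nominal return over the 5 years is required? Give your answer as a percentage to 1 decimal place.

63.9%

Required annual nominal rate: (1+6.2%)(1+3.94%) − 1 = 10.38428%.
Cumulative over 5 years: (1 + 0.1038428)^5 − 1 ≈ 0.63884.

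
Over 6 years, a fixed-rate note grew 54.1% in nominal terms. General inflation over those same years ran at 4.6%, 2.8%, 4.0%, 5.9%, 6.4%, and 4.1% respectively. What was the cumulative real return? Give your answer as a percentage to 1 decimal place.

17.5%

Cumulative inflation factor: 1.046 × 1.028 × 1.040 × 1.059 × 1.064 × 1.041 ≈ 1.31174.
Nominal growth factor: 1.54100. Real growth factor = 1.54100 / 1.31174 ≈ 1.17478.
Total real return ≈ 17.4779%.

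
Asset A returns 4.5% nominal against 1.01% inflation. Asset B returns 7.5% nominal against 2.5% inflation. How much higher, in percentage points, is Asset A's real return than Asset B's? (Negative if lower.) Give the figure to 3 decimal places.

Asset A real return: 1.045/1.0101 − 1 = 3.4551%.
Asset B real return: 1.075/1.025 − 1 = 4.8780%.
Difference: 3.4551 − 4.8780 = -1.4229 pp.

-1.423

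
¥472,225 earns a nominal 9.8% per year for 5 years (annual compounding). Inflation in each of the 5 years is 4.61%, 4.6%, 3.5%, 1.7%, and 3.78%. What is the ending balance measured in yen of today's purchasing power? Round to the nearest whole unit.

Nominal value at maturity: ¥472,225 × (1 + 9.8%)^5 ≈ ¥753,634.
Price-level factor over 5 years: 1.0461 × 1.046 × 1.035 × 1.017 × 1.0378 ≈ 1.1953080813.
Dividing the nominal maturity value by the price-level factor gives the value in today's money.

¥630,494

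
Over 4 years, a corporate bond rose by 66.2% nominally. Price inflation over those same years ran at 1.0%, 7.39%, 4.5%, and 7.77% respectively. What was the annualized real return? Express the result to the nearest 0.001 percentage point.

Cumulative inflation factor: 1.010 × 1.0739 × 1.045 × 1.0777 ≈ 1.22152.
Nominal growth factor: 1.66200. Real growth factor = 1.66200 / 1.22152 ≈ 1.36060.
Annualized: 1.36060^(1/4) − 1 ≈ 0.08002.

8.002%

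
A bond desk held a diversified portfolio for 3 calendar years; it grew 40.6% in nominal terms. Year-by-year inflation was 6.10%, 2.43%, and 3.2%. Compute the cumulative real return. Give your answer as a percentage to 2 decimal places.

25.36%

Cumulative inflation factor: 1.0610 × 1.0243 × 1.032 ≈ 1.12156.
Nominal growth factor: 1.40600. Real growth factor = 1.40600 / 1.12156 ≈ 1.25361.
Total real return ≈ 25.3612%.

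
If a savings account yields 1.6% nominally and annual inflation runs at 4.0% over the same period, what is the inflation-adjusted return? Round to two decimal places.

-2.31%

Real return via the Fisher equation: (1 + 1.6%)/(1 + 4.0%) − 1 = 1.016/1.040 − 1 ≈ -0.02308.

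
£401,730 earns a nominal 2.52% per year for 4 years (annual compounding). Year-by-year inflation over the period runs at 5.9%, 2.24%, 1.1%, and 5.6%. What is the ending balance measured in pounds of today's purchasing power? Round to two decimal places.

Nominal value at maturity: £401,730 × (1 + 2.52%)^4 ≈ £443,780.95.
Price-level factor over 4 years: 1.059 × 1.0224 × 1.011 × 1.056 ≈ 1.1559309037.
Dividing the nominal maturity value by the price-level factor gives the value in today's money.

£383,916.50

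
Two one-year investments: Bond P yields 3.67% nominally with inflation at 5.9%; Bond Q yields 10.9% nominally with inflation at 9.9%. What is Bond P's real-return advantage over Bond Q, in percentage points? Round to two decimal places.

Bond P real return: 1.0367/1.059 − 1 = -2.106%.
Bond Q real return: 1.109/1.099 − 1 = 0.910%.
Difference: -2.106 − 0.910 = -3.016 pp.

-3.02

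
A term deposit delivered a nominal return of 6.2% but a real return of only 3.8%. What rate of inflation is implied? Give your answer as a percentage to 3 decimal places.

2.312%

From (1+r_nom) = (1+r_real)(1+π), we get 1+π = (1 + 6.2%)/(1 + 3.8%) = 1.062/1.038 ≈ 1.02312.
So π ≈ 2.3121%.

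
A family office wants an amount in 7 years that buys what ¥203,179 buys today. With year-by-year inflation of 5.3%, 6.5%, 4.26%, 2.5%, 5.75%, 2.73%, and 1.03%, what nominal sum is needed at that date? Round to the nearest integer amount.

¥267,255

Cumulative price-level factor: 1.053 × 1.065 × 1.0426 × 1.025 × 1.0575 × 1.0273 × 1.0103 ≈ 1.3153689385.
The nominal amount required is ¥203,179 scaled up by that factor.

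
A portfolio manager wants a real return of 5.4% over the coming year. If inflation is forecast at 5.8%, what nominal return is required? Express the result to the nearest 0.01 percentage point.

By the Fisher equation, 1 + r_nom = (1 + 5.4%)(1 + 5.8%) = 1.054 × 1.058 = 1.115132.
So r_nom = 11.5132%.

11.51%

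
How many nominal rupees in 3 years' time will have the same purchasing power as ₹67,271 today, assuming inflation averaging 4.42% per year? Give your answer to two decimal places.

Cumulative price-level factor: (1+4.42%)^3 ≈ 1.1385472709.
The nominal amount required is ₹67,271 scaled up by that factor.

₹76,591.21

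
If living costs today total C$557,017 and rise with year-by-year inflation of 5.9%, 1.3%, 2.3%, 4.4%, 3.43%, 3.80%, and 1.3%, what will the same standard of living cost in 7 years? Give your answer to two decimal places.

Cumulative price-level factor: 1.059 × 1.013 × 1.023 × 1.044 × 1.0343 × 1.0380 × 1.013 ≈ 1.2460482552.
Multiplying C$557,017 by the price-level factor gives the future nominal sum.

C$694,070.06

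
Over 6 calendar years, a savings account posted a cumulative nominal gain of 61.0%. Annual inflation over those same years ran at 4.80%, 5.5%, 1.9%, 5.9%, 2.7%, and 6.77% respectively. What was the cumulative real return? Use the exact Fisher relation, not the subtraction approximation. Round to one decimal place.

Cumulative inflation factor: 1.0480 × 1.055 × 1.019 × 1.059 × 1.027 × 1.0677 ≈ 1.30829.
Nominal growth factor: 1.61000. Real growth factor = 1.61000 / 1.30829 ≈ 1.23062.
Total real return ≈ 23.0615%.

23.1%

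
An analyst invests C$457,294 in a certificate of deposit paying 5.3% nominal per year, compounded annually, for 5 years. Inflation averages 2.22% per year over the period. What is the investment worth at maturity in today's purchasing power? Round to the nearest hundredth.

Nominal value at maturity: C$457,294 × (1 + 5.3%)^5 ≈ C$592,021.34.
Price-level factor over 5 years: (1 + 2.22%)^5 ≈ 1.1160390303.
Dividing the nominal maturity value by the price-level factor gives the value in today's money.

C$530,466.52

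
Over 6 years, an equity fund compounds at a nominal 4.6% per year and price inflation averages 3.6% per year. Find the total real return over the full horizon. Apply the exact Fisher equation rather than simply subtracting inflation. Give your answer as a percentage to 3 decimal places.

5.933%

The annual real rate is (1+4.6%)/(1+3.6%) − 1 = 0.9653%.
Compounded over 6 years: (1 + 0.009653)^6 − 1 ≈ 0.05933.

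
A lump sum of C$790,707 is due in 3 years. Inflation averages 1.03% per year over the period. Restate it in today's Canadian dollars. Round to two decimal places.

C$766,768.96

Price-level factor over 3 years: (1 + 1.03%)^3 ≈ 1.0312193627.
Purchasing power today: C$790,707 divided by that factor.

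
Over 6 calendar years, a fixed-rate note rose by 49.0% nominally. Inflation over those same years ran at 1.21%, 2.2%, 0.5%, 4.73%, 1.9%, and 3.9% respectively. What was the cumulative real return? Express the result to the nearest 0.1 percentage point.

29.3%

Cumulative inflation factor: 1.0121 × 1.022 × 1.005 × 1.0473 × 1.019 × 1.039 ≈ 1.15266.
Nominal growth factor: 1.49000. Real growth factor = 1.49000 / 1.15266 ≈ 1.29266.
Total real return ≈ 29.2662%.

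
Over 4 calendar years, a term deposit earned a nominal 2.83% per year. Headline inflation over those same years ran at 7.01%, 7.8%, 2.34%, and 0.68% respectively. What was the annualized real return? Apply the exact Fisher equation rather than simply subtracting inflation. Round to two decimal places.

Cumulative inflation factor: 1.0701 × 1.078 × 1.0234 × 1.0068 ≈ 1.18859.
Nominal growth factor: 1.11810. Real growth factor = 1.11810 / 1.18859 ≈ 0.94069.
Annualized: 0.94069^(1/4) − 1 ≈ -0.01517.

-1.52%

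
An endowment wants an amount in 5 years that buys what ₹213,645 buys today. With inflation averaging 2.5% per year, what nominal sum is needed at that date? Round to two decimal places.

Cumulative price-level factor: (1+2.5%)^5 ≈ 1.1314082129.
The nominal amount required is ₹213,645 scaled up by that factor.

₹241,719.71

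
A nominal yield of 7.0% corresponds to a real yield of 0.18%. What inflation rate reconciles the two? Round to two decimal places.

6.81%

From (1+r_nom) = (1+r_real)(1+π), we get 1+π = (1 + 7.0%)/(1 + 0.18%) = 1.070/1.0018 ≈ 1.06808.
So π ≈ 6.8077%.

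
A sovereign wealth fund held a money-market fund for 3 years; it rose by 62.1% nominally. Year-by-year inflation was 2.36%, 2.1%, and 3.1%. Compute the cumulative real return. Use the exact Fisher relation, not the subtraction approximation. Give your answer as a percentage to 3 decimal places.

50.442%

Cumulative inflation factor: 1.0236 × 1.021 × 1.031 ≈ 1.07749.
Nominal growth factor: 1.62100. Real growth factor = 1.62100 / 1.07749 ≈ 1.50442.
Total real return ≈ 50.4417%.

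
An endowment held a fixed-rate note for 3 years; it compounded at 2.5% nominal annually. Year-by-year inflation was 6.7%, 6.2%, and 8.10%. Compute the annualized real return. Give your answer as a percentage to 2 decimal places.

Cumulative inflation factor: 1.067 × 1.062 × 1.0810 ≈ 1.22494.
Nominal growth factor: 1.07689. Real growth factor = 1.07689 / 1.22494 ≈ 0.87914.
Annualized: 0.87914^(1/3) − 1 ≈ -0.04203.

-4.20%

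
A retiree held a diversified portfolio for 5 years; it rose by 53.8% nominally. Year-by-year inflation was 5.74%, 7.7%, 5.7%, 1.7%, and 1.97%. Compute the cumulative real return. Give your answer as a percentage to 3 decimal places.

23.206%

Cumulative inflation factor: 1.0574 × 1.077 × 1.057 × 1.017 × 1.0197 ≈ 1.24831.
Nominal growth factor: 1.53800. Real growth factor = 1.53800 / 1.24831 ≈ 1.23206.
Total real return ≈ 23.2063%.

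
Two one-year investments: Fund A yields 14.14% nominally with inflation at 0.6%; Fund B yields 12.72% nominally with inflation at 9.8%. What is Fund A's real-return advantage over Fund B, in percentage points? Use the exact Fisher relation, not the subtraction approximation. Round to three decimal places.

10.800

Fund A real return: 1.1414/1.006 − 1 = 13.4592%.
Fund B real return: 1.1272/1.098 − 1 = 2.6594%.
Difference: 13.4592 − 2.6594 = 10.7998 pp.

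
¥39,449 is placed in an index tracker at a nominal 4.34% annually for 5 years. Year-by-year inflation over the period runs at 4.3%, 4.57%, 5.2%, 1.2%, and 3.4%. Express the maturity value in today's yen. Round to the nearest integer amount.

¥40,633

Nominal value at maturity: ¥39,449 × (1 + 4.34%)^5 ≈ ¥48,785.
Price-level factor over 5 years: 1.043 × 1.0457 × 1.052 × 1.012 × 1.034 ≈ 1.2006272816.
The maturity value deflated by that factor is the answer in today's purchasing power.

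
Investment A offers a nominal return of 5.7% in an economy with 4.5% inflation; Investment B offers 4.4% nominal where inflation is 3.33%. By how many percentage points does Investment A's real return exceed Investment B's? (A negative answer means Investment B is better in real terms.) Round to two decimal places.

0.11

Investment A real return: 1.057/1.045 − 1 = 1.148%.
Investment B real return: 1.044/1.0333 − 1 = 1.036%.
Difference: 1.148 − 1.036 = 0.112 pp.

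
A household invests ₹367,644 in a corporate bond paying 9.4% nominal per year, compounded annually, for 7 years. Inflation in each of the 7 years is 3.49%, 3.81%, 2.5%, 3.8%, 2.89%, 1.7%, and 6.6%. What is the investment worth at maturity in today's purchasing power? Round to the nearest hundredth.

Nominal value at maturity: ₹367,644 × (1 + 9.4%)^7 ≈ ₹689,522.97.
Price-level factor over 7 years: 1.0349 × 1.0381 × 1.025 × 1.038 × 1.0289 × 1.017 × 1.066 ≈ 1.2749998149.
The maturity value deflated by that factor is the answer in today's purchasing power.

₹540,802.41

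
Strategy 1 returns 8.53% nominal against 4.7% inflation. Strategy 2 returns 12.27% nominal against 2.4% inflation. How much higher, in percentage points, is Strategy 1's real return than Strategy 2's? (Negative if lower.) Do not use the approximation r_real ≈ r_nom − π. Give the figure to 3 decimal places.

-5.981

Strategy 1 real return: 1.0853/1.047 − 1 = 3.6581%.
Strategy 2 real return: 1.1227/1.024 − 1 = 9.6387%.
Difference: 3.6581 − 9.6387 = -5.9806 pp.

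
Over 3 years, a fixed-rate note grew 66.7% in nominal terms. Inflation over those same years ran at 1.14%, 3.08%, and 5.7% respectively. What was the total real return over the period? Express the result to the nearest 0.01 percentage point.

51.27%

Cumulative inflation factor: 1.0114 × 1.0308 × 1.057 ≈ 1.10198.
Nominal growth factor: 1.66700. Real growth factor = 1.66700 / 1.10198 ≈ 1.51274.
Total real return ≈ 51.2736%.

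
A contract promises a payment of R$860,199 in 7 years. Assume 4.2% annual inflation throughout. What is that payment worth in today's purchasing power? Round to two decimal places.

Price-level factor over 7 years: (1 + 4.2%)^7 ≈ 1.3337487725.
Purchasing power today: R$860,199 divided by that factor.

R$644,948.30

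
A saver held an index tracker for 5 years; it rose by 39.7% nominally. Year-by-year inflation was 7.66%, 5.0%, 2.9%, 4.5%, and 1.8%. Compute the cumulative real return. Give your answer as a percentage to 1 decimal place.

12.9%

Cumulative inflation factor: 1.0766 × 1.050 × 1.029 × 1.045 × 1.018 ≈ 1.23744.
Nominal growth factor: 1.39700. Real growth factor = 1.39700 / 1.23744 ≈ 1.12895.
Total real return ≈ 12.8946%.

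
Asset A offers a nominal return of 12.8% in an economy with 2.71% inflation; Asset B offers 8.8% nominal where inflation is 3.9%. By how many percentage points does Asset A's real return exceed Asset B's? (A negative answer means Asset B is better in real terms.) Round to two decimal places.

Asset A real return: 1.128/1.0271 − 1 = 9.824%.
Asset B real return: 1.088/1.039 − 1 = 4.716%.
Difference: 9.824 − 4.716 = 5.108 pp.

5.11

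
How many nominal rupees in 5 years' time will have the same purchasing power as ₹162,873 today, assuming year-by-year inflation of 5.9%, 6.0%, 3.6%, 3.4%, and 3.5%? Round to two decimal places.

Cumulative price-level factor: 1.059 × 1.060 × 1.036 × 1.034 × 1.035 ≈ 1.2445790016.
Multiplying ₹162,873 by the price-level factor gives the future nominal sum.

₹202,708.32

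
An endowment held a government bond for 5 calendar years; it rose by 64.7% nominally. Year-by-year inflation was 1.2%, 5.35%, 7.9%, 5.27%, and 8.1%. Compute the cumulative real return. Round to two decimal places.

25.81%

Cumulative inflation factor: 1.012 × 1.0535 × 1.079 × 1.0527 × 1.081 ≈ 1.30908.
Nominal growth factor: 1.64700. Real growth factor = 1.64700 / 1.30908 ≈ 1.25813.
Total real return ≈ 25.8134%.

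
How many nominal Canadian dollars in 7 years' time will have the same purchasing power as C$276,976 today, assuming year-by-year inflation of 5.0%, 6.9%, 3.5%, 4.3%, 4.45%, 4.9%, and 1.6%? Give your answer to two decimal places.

C$373,603.94

Cumulative price-level factor: 1.050 × 1.069 × 1.035 × 1.043 × 1.0445 × 1.049 × 1.016 ≈ 1.3488675378.
Multiplying C$276,976 by the price-level factor gives the future nominal sum.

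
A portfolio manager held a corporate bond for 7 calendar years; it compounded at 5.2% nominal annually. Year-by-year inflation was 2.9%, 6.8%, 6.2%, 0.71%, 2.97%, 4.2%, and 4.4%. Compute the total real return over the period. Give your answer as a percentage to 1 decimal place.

8.3%

Cumulative inflation factor: 1.029 × 1.068 × 1.062 × 1.0071 × 1.0297 × 1.042 × 1.044 ≈ 1.31663.
Nominal growth factor: 1.42597. Real growth factor = 1.42597 / 1.31663 ≈ 1.08305.
Total real return ≈ 8.3048%.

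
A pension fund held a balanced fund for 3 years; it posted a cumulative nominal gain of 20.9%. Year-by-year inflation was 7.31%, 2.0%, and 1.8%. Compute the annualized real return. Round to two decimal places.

Cumulative inflation factor: 1.0731 × 1.020 × 1.018 ≈ 1.11426.
Nominal growth factor: 1.20900. Real growth factor = 1.20900 / 1.11426 ≈ 1.08502.
Annualized: 1.08502^(1/3) − 1 ≈ 0.02757.

2.76%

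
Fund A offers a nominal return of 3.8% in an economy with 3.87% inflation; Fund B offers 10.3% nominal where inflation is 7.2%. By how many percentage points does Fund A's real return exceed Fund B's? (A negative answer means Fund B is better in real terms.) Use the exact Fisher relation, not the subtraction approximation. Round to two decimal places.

-2.96

Fund A real return: 1.038/1.0387 − 1 = -0.067%.
Fund B real return: 1.103/1.072 − 1 = 2.892%.
Difference: -0.067 − 2.892 = -2.959 pp.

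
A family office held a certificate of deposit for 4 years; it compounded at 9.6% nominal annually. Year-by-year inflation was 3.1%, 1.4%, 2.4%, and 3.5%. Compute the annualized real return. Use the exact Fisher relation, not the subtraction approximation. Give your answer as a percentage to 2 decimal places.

Cumulative inflation factor: 1.031 × 1.014 × 1.024 × 1.035 ≈ 1.10799.
Nominal growth factor: 1.44292. Real growth factor = 1.44292 / 1.10799 ≈ 1.30228.
Annualized: 1.30228^(1/4) − 1 ≈ 0.06826.

6.83%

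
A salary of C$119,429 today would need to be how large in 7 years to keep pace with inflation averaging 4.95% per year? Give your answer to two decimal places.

C$167,489.23

Cumulative price-level factor: (1+4.95%)^7 ≈ 1.4024167831.
Multiplying C$119,429 by the price-level factor gives the future nominal sum.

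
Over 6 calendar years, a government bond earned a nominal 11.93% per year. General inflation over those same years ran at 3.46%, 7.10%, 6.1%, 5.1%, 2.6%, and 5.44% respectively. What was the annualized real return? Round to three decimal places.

6.645%

Cumulative inflation factor: 1.0346 × 1.0710 × 1.061 × 1.051 × 1.026 × 1.0544 ≈ 1.33670.
Nominal growth factor: 1.96643. Real growth factor = 1.96643 / 1.33670 ≈ 1.47111.
Annualized: 1.47111^(1/6) − 1 ≈ 0.06645.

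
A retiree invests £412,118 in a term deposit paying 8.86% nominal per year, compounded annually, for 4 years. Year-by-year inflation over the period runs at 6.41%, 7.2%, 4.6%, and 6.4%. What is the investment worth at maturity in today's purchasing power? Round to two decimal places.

Nominal value at maturity: £412,118 × (1 + 8.86%)^4 ≈ £578,755.20.
Price-level factor over 4 years: 1.0641 × 1.072 × 1.046 × 1.064 ≈ 1.2695521375.
The maturity value deflated by that factor is the answer in today's purchasing power.

£455,873.52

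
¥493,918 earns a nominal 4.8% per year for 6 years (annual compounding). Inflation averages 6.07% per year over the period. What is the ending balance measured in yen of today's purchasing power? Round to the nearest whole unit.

Nominal value at maturity: ¥493,918 × (1 + 4.8%)^6 ≈ ¥654,369.
Price-level factor over 6 years: (1 + 6.07%)^6 ≈ 1.4241489471.
The maturity value deflated by that factor is the answer in today's purchasing power.

¥459,481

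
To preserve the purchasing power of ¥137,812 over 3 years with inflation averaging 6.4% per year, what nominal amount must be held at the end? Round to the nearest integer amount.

¥166,001

Cumulative price-level factor: (1+6.4%)^3 = 1.204550144.
Multiplying ¥137,812 by the price-level factor gives the future nominal sum.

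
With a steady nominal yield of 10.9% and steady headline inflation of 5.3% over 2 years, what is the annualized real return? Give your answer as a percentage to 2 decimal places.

5.32%

With constant rates the annual real return is the same each year: (1+10.9%)/(1+5.3%) − 1 = 0.05318.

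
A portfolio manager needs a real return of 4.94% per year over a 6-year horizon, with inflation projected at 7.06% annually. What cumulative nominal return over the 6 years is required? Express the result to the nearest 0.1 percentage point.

101.1%

Required annual nominal rate: (1+4.94%)(1+7.06%) − 1 = 12.348764%.
Cumulative over 6 years: (1 + 0.12348764)^6 − 1 ≈ 1.01099.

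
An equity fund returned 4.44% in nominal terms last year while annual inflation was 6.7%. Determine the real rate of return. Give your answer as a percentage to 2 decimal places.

Real return via the Fisher equation: (1 + 4.44%)/(1 + 6.7%) − 1 = 1.0444/1.067 − 1 ≈ -0.02118.

-2.12%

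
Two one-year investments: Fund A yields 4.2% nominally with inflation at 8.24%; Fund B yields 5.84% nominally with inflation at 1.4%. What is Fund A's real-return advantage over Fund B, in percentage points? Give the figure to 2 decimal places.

-8.11

Fund A real return: 1.042/1.0824 − 1 = -3.732%.
Fund B real return: 1.0584/1.014 − 1 = 4.379%.
Difference: -3.732 − 4.379 = -8.111 pp.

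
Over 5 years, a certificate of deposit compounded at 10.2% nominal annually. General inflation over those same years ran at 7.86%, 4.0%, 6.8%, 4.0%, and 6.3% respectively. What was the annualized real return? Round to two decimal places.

Cumulative inflation factor: 1.0786 × 1.040 × 1.068 × 1.040 × 1.063 ≈ 1.32444.
Nominal growth factor: 1.62520. Real growth factor = 1.62520 / 1.32444 ≈ 1.22709.
Annualized: 1.22709^(1/5) − 1 ≈ 0.04178.

4.18%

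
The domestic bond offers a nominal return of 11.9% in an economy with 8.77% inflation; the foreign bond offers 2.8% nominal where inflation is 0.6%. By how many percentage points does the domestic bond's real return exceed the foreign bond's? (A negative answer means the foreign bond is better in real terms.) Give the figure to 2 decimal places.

The domestic bond real return: 1.119/1.0877 − 1 = 2.878%.
The foreign bond real return: 1.028/1.006 − 1 = 2.187%.
Difference: 2.878 − 2.187 = 0.691 pp.

0.69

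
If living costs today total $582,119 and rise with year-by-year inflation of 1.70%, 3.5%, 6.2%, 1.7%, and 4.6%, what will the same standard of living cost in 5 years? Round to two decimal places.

Cumulative price-level factor: 1.0170 × 1.035 × 1.062 × 1.017 × 1.046 ≈ 1.1891549744.
The nominal amount required is $582,119 scaled up by that factor.

$692,229.70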